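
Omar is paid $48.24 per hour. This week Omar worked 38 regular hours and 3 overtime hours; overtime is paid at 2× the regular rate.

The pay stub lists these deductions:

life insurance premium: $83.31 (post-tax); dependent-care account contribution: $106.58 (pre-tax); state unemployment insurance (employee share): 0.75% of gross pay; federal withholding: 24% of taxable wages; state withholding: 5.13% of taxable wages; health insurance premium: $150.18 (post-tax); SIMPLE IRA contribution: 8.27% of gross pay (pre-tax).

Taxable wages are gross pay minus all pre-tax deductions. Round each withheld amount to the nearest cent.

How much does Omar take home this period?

Regular pay: 38 × $48.24 = $1833.12
Overtime pay: 3 × $48.24 × 2 = $289.44
Gross pay = $1833.12 + $289.44 = $2122.56
SIMPLE IRA contribution: $2122.56 × 0.0827 = $175.54
Dependent-care account contribution: $106.58
Pre-tax total = $175.54 + $106.58 = $282.12
Taxable wages = $2122.56 − $282.12 = $1840.44
Federal withholding: $1840.44 × 0.24 = $441.71
State withholding: $1840.44 × 0.0513 = $94.41
State unemployment insurance (employee share): $2122.56 × 0.0075 = $15.92
Life insurance premium: $83.31
Health insurance premium: $150.18
Total deductions = $175.54 + $106.58 + $441.71 + $94.41 + $15.92 + $83.31 + $150.18 = $1067.65
Net pay = $2122.56 − $1067.65 = $1054.91

$1054.91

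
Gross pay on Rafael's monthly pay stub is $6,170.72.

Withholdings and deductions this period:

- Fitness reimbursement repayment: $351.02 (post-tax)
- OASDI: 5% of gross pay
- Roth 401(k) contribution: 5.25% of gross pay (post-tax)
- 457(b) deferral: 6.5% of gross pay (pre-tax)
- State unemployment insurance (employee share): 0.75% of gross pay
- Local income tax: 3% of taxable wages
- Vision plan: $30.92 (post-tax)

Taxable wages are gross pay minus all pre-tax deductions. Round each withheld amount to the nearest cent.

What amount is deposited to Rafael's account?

$4,535.81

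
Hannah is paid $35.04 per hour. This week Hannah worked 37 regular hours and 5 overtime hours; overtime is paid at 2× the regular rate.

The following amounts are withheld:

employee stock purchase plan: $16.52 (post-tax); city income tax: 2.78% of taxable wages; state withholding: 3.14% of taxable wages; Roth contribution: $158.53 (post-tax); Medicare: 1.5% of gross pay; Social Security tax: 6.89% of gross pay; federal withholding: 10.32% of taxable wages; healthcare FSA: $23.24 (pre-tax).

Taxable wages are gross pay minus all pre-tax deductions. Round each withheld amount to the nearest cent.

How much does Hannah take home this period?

Regular pay: 37 × $35.04 = $1,296.48
Overtime pay: 5 × $35.04 × 2 = $350.40
Gross pay = $1,296.48 + $350.40 = $1,646.88
Healthcare FSA: $23.24
Taxable wages = $1,646.88 − $23.24 = $1,623.64
State withholding: $1,623.64 × 0.0314 = $50.98
Federal withholding: $1,623.64 × 0.1032 = $167.56
City income tax: $1,623.64 × 0.0278 = $45.14
Social Security tax: $1,646.88 × 0.0689 = $113.47
Medicare: $1,646.88 × 0.015 = $24.70
Roth contribution: $158.53
Employee stock purchase plan: $16.52
Total deductions = $23.24 + $50.98 + $167.56 + $45.14 + $113.47 + $24.70 + $158.53 + $16.52 = $600.14
Net pay = $1,646.88 − $600.14 = $1,046.74

$1,046.74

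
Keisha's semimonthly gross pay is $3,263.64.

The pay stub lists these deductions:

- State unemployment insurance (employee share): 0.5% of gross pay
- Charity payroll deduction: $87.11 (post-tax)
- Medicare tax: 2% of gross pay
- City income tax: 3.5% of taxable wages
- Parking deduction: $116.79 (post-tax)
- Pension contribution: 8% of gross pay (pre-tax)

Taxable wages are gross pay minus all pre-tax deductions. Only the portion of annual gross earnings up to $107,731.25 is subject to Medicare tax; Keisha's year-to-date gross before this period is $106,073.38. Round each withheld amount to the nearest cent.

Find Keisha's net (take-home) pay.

Pension contribution: $3,263.64 × 0.08 = $261.09
Taxable wages = $3,263.64 − $261.09 = $3,002.55
City income tax: $3,002.55 × 0.035 = $105.09
Medicare tax: only $107,731.25 − $106,073.38 = $1,657.87 of this check is subject → $1,657.87 × 0.02 = $33.16
State unemployment insurance (employee share): $3,263.64 × 0.005 = $16.32
Parking deduction: $116.79
Charity payroll deduction: $87.11
Total deductions = $261.09 + $105.09 + $33.16 + $16.32 + $116.79 + $87.11 = $619.56
Net pay = $3,263.64 − $619.56 = $2,644.08

$2,644.08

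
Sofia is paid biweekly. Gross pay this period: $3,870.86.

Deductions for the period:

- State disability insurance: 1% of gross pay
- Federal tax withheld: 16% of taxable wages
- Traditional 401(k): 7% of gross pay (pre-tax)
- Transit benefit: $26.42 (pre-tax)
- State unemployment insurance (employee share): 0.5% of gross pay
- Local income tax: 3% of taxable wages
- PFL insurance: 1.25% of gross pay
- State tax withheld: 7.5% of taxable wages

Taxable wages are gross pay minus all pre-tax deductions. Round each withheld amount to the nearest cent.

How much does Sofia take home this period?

$2,520.06

Traditional 401(k): $3,870.86 × 0.07 = $270.96
Transit benefit: $26.42
Pre-tax total = $270.96 + $26.42 = $297.38
Taxable wages = $3,870.86 − $297.38 = $3,573.48
Federal tax withheld: $3,573.48 × 0.16 = $571.76
Local income tax: $3,573.48 × 0.03 = $107.20
State tax withheld: $3,573.48 × 0.075 = $268.01
PFL insurance: $3,870.86 × 0.0125 = $48.39
State disability insurance: $3,870.86 × 0.01 = $38.71
State unemployment insurance (employee share): $3,870.86 × 0.005 = $19.35
Total deductions = $270.96 + $26.42 + $571.76 + $107.20 + $268.01 + $48.39 + $38.71 + $19.35 = $1,350.80
Net pay = $3,870.86 − $1,350.80 = $2,520.06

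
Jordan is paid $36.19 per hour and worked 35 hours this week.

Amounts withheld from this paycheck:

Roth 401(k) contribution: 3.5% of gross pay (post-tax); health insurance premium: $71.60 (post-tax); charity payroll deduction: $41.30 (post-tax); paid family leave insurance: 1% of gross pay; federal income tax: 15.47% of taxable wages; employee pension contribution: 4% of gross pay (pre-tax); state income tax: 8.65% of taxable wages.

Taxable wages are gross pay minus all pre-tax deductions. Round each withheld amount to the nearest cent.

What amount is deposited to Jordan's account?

$752.79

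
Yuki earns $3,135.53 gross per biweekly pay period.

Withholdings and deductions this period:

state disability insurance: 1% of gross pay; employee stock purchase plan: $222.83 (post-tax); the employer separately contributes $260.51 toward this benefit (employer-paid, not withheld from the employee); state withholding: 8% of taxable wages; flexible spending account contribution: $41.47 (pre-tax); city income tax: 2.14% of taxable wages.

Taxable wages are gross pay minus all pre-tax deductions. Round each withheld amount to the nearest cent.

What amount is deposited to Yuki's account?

Flexible spending account contribution: $41.47
Taxable wages = $3,135.53 − $41.47 = $3,094.06
State withholding: $3,094.06 × 0.08 = $247.52
City income tax: $3,094.06 × 0.0214 = $66.21
State disability insurance: $3,135.53 × 0.01 = $31.36
Employee stock purchase plan: $222.83
(Employer's $260.51 toward employee stock purchase plan is not withheld from the employee.)
Total deductions = $41.47 + $247.52 + $66.21 + $31.36 + $222.83 = $609.39
Net pay = $3,135.53 − $609.39 = $2,526.14

$2,526.14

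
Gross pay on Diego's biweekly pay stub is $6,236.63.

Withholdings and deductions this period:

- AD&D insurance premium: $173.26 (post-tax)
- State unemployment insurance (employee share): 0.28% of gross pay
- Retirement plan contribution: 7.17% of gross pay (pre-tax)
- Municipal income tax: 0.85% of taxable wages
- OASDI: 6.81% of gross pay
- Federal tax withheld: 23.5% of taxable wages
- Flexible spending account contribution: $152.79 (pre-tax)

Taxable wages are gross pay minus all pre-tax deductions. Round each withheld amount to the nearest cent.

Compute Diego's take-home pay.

$3,648.71

Flexible spending account contribution: $152.79
Retirement plan contribution: $6,236.63 × 0.0717 = $447.17
Pre-tax total = $152.79 + $447.17 = $599.96
Taxable wages = $6,236.63 − $599.96 = $5,636.67
Municipal income tax: $5,636.67 × 0.0085 = $47.91
Federal tax withheld: $5,636.67 × 0.235 = $1,324.62
State unemployment insurance (employee share): $6,236.63 × 0.0028 = $17.46
OASDI: $6,236.63 × 0.0681 = $424.71
AD&D insurance premium: $173.26
Total deductions = $152.79 + $447.17 + $47.91 + $1,324.62 + $17.46 + $424.71 + $173.26 = $2,587.92
Net pay = $6,236.63 − $2,587.92 = $3,648.71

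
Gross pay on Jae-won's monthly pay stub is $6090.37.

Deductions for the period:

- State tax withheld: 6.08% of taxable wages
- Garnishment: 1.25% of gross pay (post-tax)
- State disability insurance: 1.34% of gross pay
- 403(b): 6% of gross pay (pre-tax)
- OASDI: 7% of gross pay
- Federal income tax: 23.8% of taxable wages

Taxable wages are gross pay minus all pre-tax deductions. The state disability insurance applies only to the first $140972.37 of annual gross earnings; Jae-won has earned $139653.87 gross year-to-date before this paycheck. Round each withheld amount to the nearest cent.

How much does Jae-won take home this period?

403(b): $6090.37 × 0.06 = $365.42
Taxable wages = $6090.37 − $365.42 = $5724.95
Federal income tax: $5724.95 × 0.238 = $1362.54
State tax withheld: $5724.95 × 0.0608 = $348.08
State disability insurance: only $140972.37 − $139653.87 = $1318.50 of this check is subject → $1318.50 × 0.0134 = $17.67
OASDI: $6090.37 × 0.07 = $426.33
Garnishment: $6090.37 × 0.0125 = $76.13
Total deductions = $365.42 + $1362.54 + $348.08 + $17.67 + $426.33 + $76.13 = $2596.17
Net pay = $6090.37 − $2596.17 = $3494.20

$3494.20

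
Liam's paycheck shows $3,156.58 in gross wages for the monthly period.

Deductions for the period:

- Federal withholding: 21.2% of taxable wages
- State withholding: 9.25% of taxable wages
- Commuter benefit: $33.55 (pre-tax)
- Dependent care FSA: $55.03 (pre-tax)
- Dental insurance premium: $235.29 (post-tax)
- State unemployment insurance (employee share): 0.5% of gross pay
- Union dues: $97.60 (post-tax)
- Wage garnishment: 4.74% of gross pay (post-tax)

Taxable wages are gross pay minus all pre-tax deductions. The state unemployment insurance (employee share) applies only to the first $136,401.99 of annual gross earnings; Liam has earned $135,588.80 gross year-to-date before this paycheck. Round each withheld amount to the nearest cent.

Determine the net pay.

Commuter benefit: $33.55
Dependent care FSA: $55.03
Pre-tax total = $33.55 + $55.03 = $88.58
Taxable wages = $3,156.58 − $88.58 = $3,068.00
Federal withholding: $3,068.00 × 0.212 = $650.42
State withholding: $3,068.00 × 0.0925 = $283.79
State unemployment insurance (employee share): only $136,401.99 − $135,588.80 = $813.19 of this check is subject → $813.19 × 0.005 = $4.07
Union dues: $97.60
Wage garnishment: $3,156.58 × 0.0474 = $149.62
Dental insurance premium: $235.29
Total deductions = $33.55 + $55.03 + $650.42 + $283.79 + $4.07 + $97.60 + $149.62 + $235.29 = $1,509.37
Net pay = $3,156.58 − $1,509.37 = $1,647.21

$1,647.21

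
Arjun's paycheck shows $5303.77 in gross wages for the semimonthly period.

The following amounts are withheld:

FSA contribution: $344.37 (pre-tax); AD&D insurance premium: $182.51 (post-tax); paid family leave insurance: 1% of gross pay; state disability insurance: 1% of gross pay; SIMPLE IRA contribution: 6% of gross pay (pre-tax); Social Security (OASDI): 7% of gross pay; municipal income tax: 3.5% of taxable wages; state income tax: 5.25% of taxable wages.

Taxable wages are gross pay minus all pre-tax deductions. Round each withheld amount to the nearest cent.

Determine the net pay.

SIMPLE IRA contribution: $5303.77 × 0.06 = $318.23
FSA contribution: $344.37
Pre-tax total = $318.23 + $344.37 = $662.60
Taxable wages = $5303.77 − $662.60 = $4641.17
State income tax: $4641.17 × 0.0525 = $243.66
Municipal income tax: $4641.17 × 0.035 = $162.44
State disability insurance: $5303.77 × 0.01 = $53.04
Social Security (OASDI): $5303.77 × 0.07 = $371.26
Paid family leave insurance: $5303.77 × 0.01 = $53.04
AD&D insurance premium: $182.51
Total deductions = $318.23 + $344.37 + $243.66 + $162.44 + $53.04 + $371.26 + $53.04 + $182.51 = $1728.55
Net pay = $5303.77 − $1728.55 = $3575.22

$3575.22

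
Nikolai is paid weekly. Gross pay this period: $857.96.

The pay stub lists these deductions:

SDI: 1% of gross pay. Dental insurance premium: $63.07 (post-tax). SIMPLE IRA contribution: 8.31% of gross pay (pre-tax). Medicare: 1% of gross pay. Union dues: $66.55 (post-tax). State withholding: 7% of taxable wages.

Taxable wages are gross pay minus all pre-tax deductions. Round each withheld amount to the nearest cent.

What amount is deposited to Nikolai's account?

SIMPLE IRA contribution: $857.96 × 0.0831 = $71.30
Taxable wages = $857.96 − $71.30 = $786.66
State withholding: $786.66 × 0.07 = $55.07
SDI: $857.96 × 0.01 = $8.58
Medicare: $857.96 × 0.01 = $8.58
Dental insurance premium: $63.07
Union dues: $66.55
Total deductions = $71.30 + $55.07 + $8.58 + $8.58 + $63.07 + $66.55 = $273.15
Net pay = $857.96 − $273.15 = $584.81

$584.81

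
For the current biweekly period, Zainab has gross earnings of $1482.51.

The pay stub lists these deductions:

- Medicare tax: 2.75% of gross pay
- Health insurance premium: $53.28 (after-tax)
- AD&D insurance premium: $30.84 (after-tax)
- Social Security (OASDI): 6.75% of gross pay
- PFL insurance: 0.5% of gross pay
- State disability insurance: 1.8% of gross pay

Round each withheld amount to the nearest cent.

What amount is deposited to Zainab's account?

Social Security (OASDI): $1482.51 × 0.0675 = $100.07
State disability insurance: $1482.51 × 0.018 = $26.69
PFL insurance: $1482.51 × 0.005 = $7.41
Medicare tax: $1482.51 × 0.0275 = $40.77
Health insurance premium: $53.28
AD&D insurance premium: $30.84
Total deductions = $100.07 + $26.69 + $7.41 + $40.77 + $53.28 + $30.84 = $259.06
Net pay = $1482.51 − $259.06 = $1223.45

$1223.45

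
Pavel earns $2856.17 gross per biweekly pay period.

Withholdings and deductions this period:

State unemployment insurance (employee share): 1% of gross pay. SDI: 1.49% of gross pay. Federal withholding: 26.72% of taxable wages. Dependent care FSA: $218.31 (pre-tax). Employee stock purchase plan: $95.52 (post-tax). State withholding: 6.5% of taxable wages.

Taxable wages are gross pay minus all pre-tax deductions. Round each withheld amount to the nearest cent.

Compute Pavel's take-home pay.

Dependent care FSA: $218.31
Taxable wages = $2856.17 − $218.31 = $2637.86
State withholding: $2637.86 × 0.065 = $171.46
Federal withholding: $2637.86 × 0.2672 = $704.84
State unemployment insurance (employee share): $2856.17 × 0.01 = $28.56
SDI: $2856.17 × 0.0149 = $42.56
Employee stock purchase plan: $95.52
Total deductions = $218.31 + $171.46 + $704.84 + $28.56 + $42.56 + $95.52 = $1261.25
Net pay = $2856.17 − $1261.25 = $1594.92

$1594.92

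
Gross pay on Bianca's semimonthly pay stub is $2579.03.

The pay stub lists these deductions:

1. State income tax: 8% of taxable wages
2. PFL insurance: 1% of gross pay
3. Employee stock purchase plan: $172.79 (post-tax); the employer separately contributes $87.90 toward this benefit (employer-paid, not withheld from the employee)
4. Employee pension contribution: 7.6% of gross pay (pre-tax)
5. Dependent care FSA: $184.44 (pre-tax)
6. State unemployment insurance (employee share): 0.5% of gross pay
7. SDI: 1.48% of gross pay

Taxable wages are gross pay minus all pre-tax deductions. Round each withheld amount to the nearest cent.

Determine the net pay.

$1773.04

Employee pension contribution: $2579.03 × 0.076 = $196.01
Dependent care FSA: $184.44
Pre-tax total = $196.01 + $184.44 = $380.45
Taxable wages = $2579.03 − $380.45 = $2198.58
State income tax: $2198.58 × 0.08 = $175.89
State unemployment insurance (employee share): $2579.03 × 0.005 = $12.90
SDI: $2579.03 × 0.0148 = $38.17
PFL insurance: $2579.03 × 0.01 = $25.79
Employee stock purchase plan: $172.79
(Employer's $87.90 toward employee stock purchase plan is not withheld from the employee.)
Total deductions = $196.01 + $184.44 + $175.89 + $12.90 + $38.17 + $25.79 + $172.79 = $805.99
Net pay = $2579.03 − $805.99 = $1773.04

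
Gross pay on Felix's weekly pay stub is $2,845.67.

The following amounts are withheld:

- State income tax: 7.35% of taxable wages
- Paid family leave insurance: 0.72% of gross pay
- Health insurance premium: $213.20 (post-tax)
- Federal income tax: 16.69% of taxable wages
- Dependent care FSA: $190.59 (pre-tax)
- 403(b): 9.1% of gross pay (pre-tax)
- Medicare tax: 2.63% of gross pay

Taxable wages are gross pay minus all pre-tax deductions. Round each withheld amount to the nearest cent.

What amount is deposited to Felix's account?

403(b): $2,845.67 × 0.091 = $258.96
Dependent care FSA: $190.59
Pre-tax total = $258.96 + $190.59 = $449.55
Taxable wages = $2,845.67 − $449.55 = $2,396.12
Federal income tax: $2,396.12 × 0.1669 = $399.91
State income tax: $2,396.12 × 0.0735 = $176.11
Paid family leave insurance: $2,845.67 × 0.0072 = $20.49
Medicare tax: $2,845.67 × 0.0263 = $74.84
Health insurance premium: $213.20
Total deductions = $258.96 + $190.59 + $399.91 + $176.11 + $20.49 + $74.84 + $213.20 = $1,334.10
Net pay = $2,845.67 − $1,334.10 = $1,511.57

$1,511.57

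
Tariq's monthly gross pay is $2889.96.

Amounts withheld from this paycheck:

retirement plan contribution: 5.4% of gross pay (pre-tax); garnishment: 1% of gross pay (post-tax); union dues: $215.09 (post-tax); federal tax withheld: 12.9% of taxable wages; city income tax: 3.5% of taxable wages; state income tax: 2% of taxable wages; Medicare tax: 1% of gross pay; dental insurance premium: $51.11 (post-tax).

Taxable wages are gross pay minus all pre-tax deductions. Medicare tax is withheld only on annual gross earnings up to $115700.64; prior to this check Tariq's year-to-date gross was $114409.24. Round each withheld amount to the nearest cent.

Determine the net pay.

$1922.85

Retirement plan contribution: $2889.96 × 0.054 = $156.06
Taxable wages = $2889.96 − $156.06 = $2733.90
State income tax: $2733.90 × 0.02 = $54.68
City income tax: $2733.90 × 0.035 = $95.69
Federal tax withheld: $2733.90 × 0.129 = $352.67
Medicare tax: only $115700.64 − $114409.24 = $1291.40 of this check is subject → $1291.40 × 0.01 = $12.91
Dental insurance premium: $51.11
Garnishment: $2889.96 × 0.01 = $28.90
Union dues: $215.09
Total deductions = $156.06 + $54.68 + $95.69 + $352.67 + $12.91 + $51.11 + $28.90 + $215.09 = $967.11
Net pay = $2889.96 − $967.11 = $1922.85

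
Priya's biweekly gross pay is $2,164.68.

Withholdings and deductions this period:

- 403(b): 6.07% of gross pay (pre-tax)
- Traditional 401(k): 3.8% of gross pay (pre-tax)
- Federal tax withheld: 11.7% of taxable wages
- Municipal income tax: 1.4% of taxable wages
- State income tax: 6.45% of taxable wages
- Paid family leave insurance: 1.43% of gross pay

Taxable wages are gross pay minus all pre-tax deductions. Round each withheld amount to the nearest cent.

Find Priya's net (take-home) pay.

$1,538.65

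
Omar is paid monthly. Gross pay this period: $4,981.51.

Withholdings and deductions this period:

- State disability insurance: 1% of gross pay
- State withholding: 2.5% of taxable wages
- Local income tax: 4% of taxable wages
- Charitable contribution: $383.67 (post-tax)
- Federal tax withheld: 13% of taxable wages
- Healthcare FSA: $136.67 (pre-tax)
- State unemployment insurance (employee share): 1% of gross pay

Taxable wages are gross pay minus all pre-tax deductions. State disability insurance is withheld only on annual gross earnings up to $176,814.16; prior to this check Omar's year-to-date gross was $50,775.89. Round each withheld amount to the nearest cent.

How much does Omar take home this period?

$3,416.79

Healthcare FSA: $136.67
Taxable wages = $4,981.51 − $136.67 = $4,844.84
State withholding: $4,844.84 × 0.025 = $121.12
Federal tax withheld: $4,844.84 × 0.13 = $629.83
Local income tax: $4,844.84 × 0.04 = $193.79
State unemployment insurance (employee share): $4,981.51 × 0.01 = $49.82
State disability insurance: cap not yet reached, full $4,981.51 is subject → $4,981.51 × 0.01 = $49.82
Charitable contribution: $383.67
Total deductions = $136.67 + $121.12 + $629.83 + $193.79 + $49.82 + $49.82 + $383.67 = $1,564.72
Net pay = $4,981.51 − $1,564.72 = $3,416.79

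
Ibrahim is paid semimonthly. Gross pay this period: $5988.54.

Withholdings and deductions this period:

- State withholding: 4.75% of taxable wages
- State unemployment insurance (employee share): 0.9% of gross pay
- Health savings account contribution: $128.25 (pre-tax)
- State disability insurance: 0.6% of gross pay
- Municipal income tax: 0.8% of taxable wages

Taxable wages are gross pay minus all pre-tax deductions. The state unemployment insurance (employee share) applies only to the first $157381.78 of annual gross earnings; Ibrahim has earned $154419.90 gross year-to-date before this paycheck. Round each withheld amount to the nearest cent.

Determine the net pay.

$5472.46

Health savings account contribution: $128.25
Taxable wages = $5988.54 − $128.25 = $5860.29
Municipal income tax: $5860.29 × 0.008 = $46.88
State withholding: $5860.29 × 0.0475 = $278.36
State unemployment insurance (employee share): only $157381.78 − $154419.90 = $2961.88 of this check is subject → $2961.88 × 0.009 = $26.66
State disability insurance: $5988.54 × 0.006 = $35.93
Total deductions = $128.25 + $46.88 + $278.36 + $26.66 + $35.93 = $516.08
Net pay = $5988.54 − $516.08 = $5472.46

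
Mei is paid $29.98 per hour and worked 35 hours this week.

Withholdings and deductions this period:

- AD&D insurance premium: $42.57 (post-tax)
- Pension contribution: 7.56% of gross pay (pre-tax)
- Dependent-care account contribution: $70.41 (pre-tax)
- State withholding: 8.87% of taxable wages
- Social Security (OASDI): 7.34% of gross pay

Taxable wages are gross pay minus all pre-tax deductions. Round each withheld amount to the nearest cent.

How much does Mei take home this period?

$700.18

Gross pay: 35 × $29.98 = $1049.30
Dependent-care account contribution: $70.41
Pension contribution: $1049.30 × 0.0756 = $79.33
Pre-tax total = $70.41 + $79.33 = $149.74
Taxable wages = $1049.30 − $149.74 = $899.56
State withholding: $899.56 × 0.0887 = $79.79
Social Security (OASDI): $1049.30 × 0.0734 = $77.02
AD&D insurance premium: $42.57
Total deductions = $70.41 + $79.33 + $79.79 + $77.02 + $42.57 = $349.12
Net pay = $1049.30 − $349.12 = $700.18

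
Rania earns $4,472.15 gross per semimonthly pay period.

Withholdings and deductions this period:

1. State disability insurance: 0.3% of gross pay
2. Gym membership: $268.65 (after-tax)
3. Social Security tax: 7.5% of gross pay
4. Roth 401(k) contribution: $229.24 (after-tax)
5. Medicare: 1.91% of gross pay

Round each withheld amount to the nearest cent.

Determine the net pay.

$3,540.01

Social Security tax: $4,472.15 × 0.075 = $335.41
Medicare: $4,472.15 × 0.0191 = $85.42
State disability insurance: $4,472.15 × 0.003 = $13.42
Roth 401(k) contribution: $229.24
Gym membership: $268.65
Total deductions = $335.41 + $85.42 + $13.42 + $229.24 + $268.65 = $932.14
Net pay = $4,472.15 − $932.14 = $3,540.01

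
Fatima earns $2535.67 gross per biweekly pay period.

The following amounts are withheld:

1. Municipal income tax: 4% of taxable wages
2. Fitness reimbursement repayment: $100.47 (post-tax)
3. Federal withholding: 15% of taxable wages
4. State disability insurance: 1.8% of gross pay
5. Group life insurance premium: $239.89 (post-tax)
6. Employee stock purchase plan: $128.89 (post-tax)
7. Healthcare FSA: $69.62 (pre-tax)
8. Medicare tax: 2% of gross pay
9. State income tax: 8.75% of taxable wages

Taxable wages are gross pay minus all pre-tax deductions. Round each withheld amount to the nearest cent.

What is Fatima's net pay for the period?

$1216.12

Healthcare FSA: $69.62
Taxable wages = $2535.67 − $69.62 = $2466.05
State income tax: $2466.05 × 0.0875 = $215.78
Federal withholding: $2466.05 × 0.15 = $369.91
Municipal income tax: $2466.05 × 0.04 = $98.64
State disability insurance: $2535.67 × 0.018 = $45.64
Medicare tax: $2535.67 × 0.02 = $50.71
Employee stock purchase plan: $128.89
Group life insurance premium: $239.89
Fitness reimbursement repayment: $100.47
Total deductions = $69.62 + $215.78 + $369.91 + $98.64 + $45.64 + $50.71 + $128.89 + $239.89 + $100.47 = $1319.55
Net pay = $2535.67 − $1319.55 = $1216.12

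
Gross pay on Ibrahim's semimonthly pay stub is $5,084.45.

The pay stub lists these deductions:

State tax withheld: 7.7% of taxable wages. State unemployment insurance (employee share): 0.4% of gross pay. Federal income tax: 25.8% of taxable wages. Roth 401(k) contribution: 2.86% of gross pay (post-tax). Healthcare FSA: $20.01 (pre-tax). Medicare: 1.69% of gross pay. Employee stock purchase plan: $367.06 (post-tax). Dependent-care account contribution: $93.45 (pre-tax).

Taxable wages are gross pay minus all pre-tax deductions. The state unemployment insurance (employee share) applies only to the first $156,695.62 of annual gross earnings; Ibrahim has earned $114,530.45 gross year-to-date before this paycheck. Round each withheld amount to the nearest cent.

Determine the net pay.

Dependent-care account contribution: $93.45
Healthcare FSA: $20.01
Pre-tax total = $93.45 + $20.01 = $113.46
Taxable wages = $5,084.45 − $113.46 = $4,970.99
State tax withheld: $4,970.99 × 0.077 = $382.77
Federal income tax: $4,970.99 × 0.258 = $1,282.52
State unemployment insurance (employee share): cap not yet reached, full $5,084.45 is subject → $5,084.45 × 0.004 = $20.34
Medicare: $5,084.45 × 0.0169 = $85.93
Employee stock purchase plan: $367.06
Roth 401(k) contribution: $5,084.45 × 0.0286 = $145.42
Total deductions = $93.45 + $20.01 + $382.77 + $1,282.52 + $20.34 + $85.93 + $367.06 + $145.42 = $2,397.50
Net pay = $5,084.45 − $2,397.50 = $2,686.95

$2,686.95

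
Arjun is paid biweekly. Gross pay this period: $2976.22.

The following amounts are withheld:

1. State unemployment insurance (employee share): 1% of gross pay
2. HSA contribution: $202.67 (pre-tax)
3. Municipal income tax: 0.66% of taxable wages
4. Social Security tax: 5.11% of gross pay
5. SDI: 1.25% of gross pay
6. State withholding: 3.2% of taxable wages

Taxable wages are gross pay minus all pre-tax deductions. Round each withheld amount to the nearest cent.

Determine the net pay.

$2447.45

HSA contribution: $202.67
Taxable wages = $2976.22 − $202.67 = $2773.55
State withholding: $2773.55 × 0.032 = $88.75
Municipal income tax: $2773.55 × 0.0066 = $18.31
SDI: $2976.22 × 0.0125 = $37.20
State unemployment insurance (employee share): $2976.22 × 0.01 = $29.76
Social Security tax: $2976.22 × 0.0511 = $152.08
Total deductions = $202.67 + $88.75 + $18.31 + $37.20 + $29.76 + $152.08 = $528.77
Net pay = $2976.22 − $528.77 = $2447.45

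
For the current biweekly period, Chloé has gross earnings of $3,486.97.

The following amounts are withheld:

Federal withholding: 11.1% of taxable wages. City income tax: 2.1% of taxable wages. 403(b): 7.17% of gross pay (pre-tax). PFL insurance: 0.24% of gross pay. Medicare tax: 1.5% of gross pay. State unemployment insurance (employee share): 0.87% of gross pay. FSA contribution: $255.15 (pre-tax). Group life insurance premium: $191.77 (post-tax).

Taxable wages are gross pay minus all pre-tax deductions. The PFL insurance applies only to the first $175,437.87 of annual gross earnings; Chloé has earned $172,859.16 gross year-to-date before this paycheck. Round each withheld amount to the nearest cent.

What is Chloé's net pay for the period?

FSA contribution: $255.15
403(b): $3,486.97 × 0.0717 = $250.02
Pre-tax total = $255.15 + $250.02 = $505.17
Taxable wages = $3,486.97 − $505.17 = $2,981.80
Federal withholding: $2,981.80 × 0.111 = $330.98
City income tax: $2,981.80 × 0.021 = $62.62
PFL insurance: only $175,437.87 − $172,859.16 = $2,578.71 of this check is subject → $2,578.71 × 0.0024 = $6.19
Medicare tax: $3,486.97 × 0.015 = $52.30
State unemployment insurance (employee share): $3,486.97 × 0.0087 = $30.34
Group life insurance premium: $191.77
Total deductions = $255.15 + $250.02 + $330.98 + $62.62 + $6.19 + $52.30 + $30.34 + $191.77 = $1,179.37
Net pay = $3,486.97 − $1,179.37 = $2,307.60

$2,307.60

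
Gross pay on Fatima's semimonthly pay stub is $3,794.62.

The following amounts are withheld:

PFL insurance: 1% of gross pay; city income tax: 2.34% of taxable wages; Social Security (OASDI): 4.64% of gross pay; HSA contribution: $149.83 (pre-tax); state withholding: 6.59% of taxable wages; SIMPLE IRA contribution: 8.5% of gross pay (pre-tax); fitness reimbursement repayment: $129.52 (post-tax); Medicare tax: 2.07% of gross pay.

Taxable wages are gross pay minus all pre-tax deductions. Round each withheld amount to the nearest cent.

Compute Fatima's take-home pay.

$2,603.48

HSA contribution: $149.83
SIMPLE IRA contribution: $3,794.62 × 0.085 = $322.54
Pre-tax total = $149.83 + $322.54 = $472.37
Taxable wages = $3,794.62 − $472.37 = $3,322.25
City income tax: $3,322.25 × 0.0234 = $77.74
State withholding: $3,322.25 × 0.0659 = $218.94
PFL insurance: $3,794.62 × 0.01 = $37.95
Social Security (OASDI): $3,794.62 × 0.0464 = $176.07
Medicare tax: $3,794.62 × 0.0207 = $78.55
Fitness reimbursement repayment: $129.52
Total deductions = $149.83 + $322.54 + $77.74 + $218.94 + $37.95 + $176.07 + $78.55 + $129.52 = $1,191.14
Net pay = $3,794.62 − $1,191.14 = $2,603.48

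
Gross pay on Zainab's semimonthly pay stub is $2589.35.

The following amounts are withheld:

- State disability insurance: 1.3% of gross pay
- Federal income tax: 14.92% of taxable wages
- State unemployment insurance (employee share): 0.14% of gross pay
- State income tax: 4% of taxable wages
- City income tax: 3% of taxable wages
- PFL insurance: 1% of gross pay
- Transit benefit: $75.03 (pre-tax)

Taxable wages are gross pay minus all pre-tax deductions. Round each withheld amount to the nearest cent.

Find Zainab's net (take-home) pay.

Transit benefit: $75.03
Taxable wages = $2589.35 − $75.03 = $2514.32
Federal income tax: $2514.32 × 0.1492 = $375.14
City income tax: $2514.32 × 0.03 = $75.43
State income tax: $2514.32 × 0.04 = $100.57
PFL insurance: $2589.35 × 0.01 = $25.89
State disability insurance: $2589.35 × 0.013 = $33.66
State unemployment insurance (employee share): $2589.35 × 0.0014 = $3.63
Total deductions = $75.03 + $375.14 + $75.43 + $100.57 + $25.89 + $33.66 + $3.63 = $689.35
Net pay = $2589.35 − $689.35 = $1900.00

$1900.00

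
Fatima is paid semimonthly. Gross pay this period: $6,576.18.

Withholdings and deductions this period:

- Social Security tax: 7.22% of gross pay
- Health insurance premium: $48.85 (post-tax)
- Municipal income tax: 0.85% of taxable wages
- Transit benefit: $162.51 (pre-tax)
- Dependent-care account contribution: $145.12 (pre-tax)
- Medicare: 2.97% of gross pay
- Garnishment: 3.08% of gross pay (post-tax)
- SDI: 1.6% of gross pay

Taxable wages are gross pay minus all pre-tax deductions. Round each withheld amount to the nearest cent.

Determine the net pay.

$5,188.54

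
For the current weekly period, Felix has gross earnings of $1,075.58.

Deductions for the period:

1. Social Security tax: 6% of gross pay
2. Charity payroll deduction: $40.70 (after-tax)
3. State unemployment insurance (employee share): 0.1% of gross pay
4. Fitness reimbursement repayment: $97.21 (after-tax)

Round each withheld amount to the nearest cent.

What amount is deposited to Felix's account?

$872.06

Social Security tax: $1,075.58 × 0.06 = $64.53
State unemployment insurance (employee share): $1,075.58 × 0.001 = $1.08
Fitness reimbursement repayment: $97.21
Charity payroll deduction: $40.70
Total deductions = $64.53 + $1.08 + $97.21 + $40.70 = $203.52
Net pay = $1,075.58 − $203.52 = $872.06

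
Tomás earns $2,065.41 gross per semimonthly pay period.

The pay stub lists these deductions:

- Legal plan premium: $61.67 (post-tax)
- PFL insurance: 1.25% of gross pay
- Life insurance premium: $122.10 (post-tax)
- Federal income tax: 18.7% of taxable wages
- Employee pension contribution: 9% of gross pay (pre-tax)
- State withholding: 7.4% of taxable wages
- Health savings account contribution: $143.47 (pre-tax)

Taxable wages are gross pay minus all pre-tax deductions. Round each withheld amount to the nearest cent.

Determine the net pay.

Health savings account contribution: $143.47
Employee pension contribution: $2,065.41 × 0.09 = $185.89
Pre-tax total = $143.47 + $185.89 = $329.36
Taxable wages = $2,065.41 − $329.36 = $1,736.05
State withholding: $1,736.05 × 0.074 = $128.47
Federal income tax: $1,736.05 × 0.187 = $324.64
PFL insurance: $2,065.41 × 0.0125 = $25.82
Legal plan premium: $61.67
Life insurance premium: $122.10
Total deductions = $143.47 + $185.89 + $128.47 + $324.64 + $25.82 + $61.67 + $122.10 = $992.06
Net pay = $2,065.41 − $992.06 = $1,073.35

$1,073.35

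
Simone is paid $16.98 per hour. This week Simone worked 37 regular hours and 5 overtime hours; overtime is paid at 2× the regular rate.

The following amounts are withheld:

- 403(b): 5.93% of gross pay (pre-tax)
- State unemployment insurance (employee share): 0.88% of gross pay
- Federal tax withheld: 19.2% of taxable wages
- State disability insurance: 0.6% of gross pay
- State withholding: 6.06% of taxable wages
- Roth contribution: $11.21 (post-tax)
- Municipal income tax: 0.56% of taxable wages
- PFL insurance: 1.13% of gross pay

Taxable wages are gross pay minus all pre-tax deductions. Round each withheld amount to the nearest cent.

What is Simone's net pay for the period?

$524.87

Regular pay: 37 × $16.98 = $628.26
Overtime pay: 5 × $16.98 × 2 = $169.80
Gross pay = $628.26 + $169.80 = $798.06
403(b): $798.06 × 0.0593 = $47.32
Taxable wages = $798.06 − $47.32 = $750.74
State withholding: $750.74 × 0.0606 = $45.49
Federal tax withheld: $750.74 × 0.192 = $144.14
Municipal income tax: $750.74 × 0.0056 = $4.20
State disability insurance: $798.06 × 0.006 = $4.79
PFL insurance: $798.06 × 0.0113 = $9.02
State unemployment insurance (employee share): $798.06 × 0.0088 = $7.02
Roth contribution: $11.21
Total deductions = $47.32 + $45.49 + $144.14 + $4.20 + $4.79 + $9.02 + $7.02 + $11.21 = $273.19
Net pay = $798.06 − $273.19 = $524.87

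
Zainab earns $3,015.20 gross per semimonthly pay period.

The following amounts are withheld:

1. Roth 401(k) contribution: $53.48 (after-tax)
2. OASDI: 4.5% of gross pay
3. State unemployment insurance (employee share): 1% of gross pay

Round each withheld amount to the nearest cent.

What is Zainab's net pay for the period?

$2,795.89

State unemployment insurance (employee share): $3,015.20 × 0.01 = $30.15
OASDI: $3,015.20 × 0.045 = $135.68
Roth 401(k) contribution: $53.48
Total deductions = $30.15 + $135.68 + $53.48 = $219.31
Net pay = $3,015.20 − $219.31 = $2,795.89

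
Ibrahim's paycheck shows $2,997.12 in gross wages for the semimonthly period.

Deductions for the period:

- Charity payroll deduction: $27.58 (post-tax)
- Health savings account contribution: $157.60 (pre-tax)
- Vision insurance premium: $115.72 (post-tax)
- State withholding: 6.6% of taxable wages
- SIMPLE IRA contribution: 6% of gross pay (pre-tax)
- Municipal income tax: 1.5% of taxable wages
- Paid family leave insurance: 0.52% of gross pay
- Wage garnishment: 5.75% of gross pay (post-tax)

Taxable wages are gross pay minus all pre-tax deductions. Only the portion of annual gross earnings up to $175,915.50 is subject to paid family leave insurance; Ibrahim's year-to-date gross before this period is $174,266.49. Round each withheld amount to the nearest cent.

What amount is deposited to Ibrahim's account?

Health savings account contribution: $157.60
SIMPLE IRA contribution: $2,997.12 × 0.06 = $179.83
Pre-tax total = $157.60 + $179.83 = $337.43
Taxable wages = $2,997.12 − $337.43 = $2,659.69
State withholding: $2,659.69 × 0.066 = $175.54
Municipal income tax: $2,659.69 × 0.015 = $39.90
Paid family leave insurance: only $175,915.50 − $174,266.49 = $1,649.01 of this check is subject → $1,649.01 × 0.0052 = $8.57
Vision insurance premium: $115.72
Charity payroll deduction: $27.58
Wage garnishment: $2,997.12 × 0.0575 = $172.33
Total deductions = $157.60 + $179.83 + $175.54 + $39.90 + $8.57 + $115.72 + $27.58 + $172.33 = $877.07
Net pay = $2,997.12 − $877.07 = $2,120.05

$2,120.05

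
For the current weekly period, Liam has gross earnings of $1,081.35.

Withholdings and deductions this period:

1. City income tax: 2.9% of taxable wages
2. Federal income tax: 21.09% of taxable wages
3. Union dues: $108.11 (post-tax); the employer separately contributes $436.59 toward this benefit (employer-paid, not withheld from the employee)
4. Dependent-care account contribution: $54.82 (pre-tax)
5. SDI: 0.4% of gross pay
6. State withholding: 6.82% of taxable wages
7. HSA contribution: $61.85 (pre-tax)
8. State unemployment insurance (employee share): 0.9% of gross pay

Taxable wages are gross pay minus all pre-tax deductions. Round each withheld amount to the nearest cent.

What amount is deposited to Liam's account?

$545.29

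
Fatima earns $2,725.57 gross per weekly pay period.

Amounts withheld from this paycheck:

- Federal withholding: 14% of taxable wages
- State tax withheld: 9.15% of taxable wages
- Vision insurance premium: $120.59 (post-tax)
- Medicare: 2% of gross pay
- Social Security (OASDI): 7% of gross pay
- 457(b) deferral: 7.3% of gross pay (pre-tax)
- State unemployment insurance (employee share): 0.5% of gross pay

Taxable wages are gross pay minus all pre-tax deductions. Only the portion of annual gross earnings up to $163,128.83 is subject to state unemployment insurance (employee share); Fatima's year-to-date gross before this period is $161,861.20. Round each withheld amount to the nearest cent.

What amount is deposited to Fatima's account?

$1,569.47

457(b) deferral: $2,725.57 × 0.073 = $198.97
Taxable wages = $2,725.57 − $198.97 = $2,526.60
State tax withheld: $2,526.60 × 0.0915 = $231.18
Federal withholding: $2,526.60 × 0.14 = $353.72
State unemployment insurance (employee share): only $163,128.83 − $161,861.20 = $1,267.63 of this check is subject → $1,267.63 × 0.005 = $6.34
Medicare: $2,725.57 × 0.02 = $54.51
Social Security (OASDI): $2,725.57 × 0.07 = $190.79
Vision insurance premium: $120.59
Total deductions = $198.97 + $231.18 + $353.72 + $6.34 + $54.51 + $190.79 + $120.59 = $1,156.10
Net pay = $2,725.57 − $1,156.10 = $1,569.47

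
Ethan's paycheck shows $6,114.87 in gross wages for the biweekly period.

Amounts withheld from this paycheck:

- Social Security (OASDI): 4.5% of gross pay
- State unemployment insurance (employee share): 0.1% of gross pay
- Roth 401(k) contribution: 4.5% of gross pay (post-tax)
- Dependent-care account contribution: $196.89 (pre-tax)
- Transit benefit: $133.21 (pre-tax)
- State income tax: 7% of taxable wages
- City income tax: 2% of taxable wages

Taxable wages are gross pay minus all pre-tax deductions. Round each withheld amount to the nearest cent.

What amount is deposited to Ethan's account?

$4,707.69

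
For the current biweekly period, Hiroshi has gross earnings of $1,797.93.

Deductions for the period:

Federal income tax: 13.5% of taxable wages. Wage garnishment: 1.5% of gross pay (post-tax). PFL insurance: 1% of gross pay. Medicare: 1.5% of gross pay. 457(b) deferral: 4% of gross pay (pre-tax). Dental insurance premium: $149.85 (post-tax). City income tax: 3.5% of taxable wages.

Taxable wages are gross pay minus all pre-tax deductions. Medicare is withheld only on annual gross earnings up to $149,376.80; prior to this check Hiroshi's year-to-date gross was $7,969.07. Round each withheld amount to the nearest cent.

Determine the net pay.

$1,210.82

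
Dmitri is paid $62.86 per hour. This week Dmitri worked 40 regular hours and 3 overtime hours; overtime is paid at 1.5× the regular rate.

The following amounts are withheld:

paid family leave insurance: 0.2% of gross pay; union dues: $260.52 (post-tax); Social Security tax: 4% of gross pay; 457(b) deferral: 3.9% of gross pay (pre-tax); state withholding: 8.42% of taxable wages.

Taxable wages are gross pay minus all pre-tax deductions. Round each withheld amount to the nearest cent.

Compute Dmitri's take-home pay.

$2083.84

Regular pay: 40 × $62.86 = $2514.40
Overtime pay: 3 × $62.86 × 1.5 = $282.87
Gross pay = $2514.40 + $282.87 = $2797.27
457(b) deferral: $2797.27 × 0.039 = $109.09
Taxable wages = $2797.27 − $109.09 = $2688.18
State withholding: $2688.18 × 0.0842 = $226.34
Social Security tax: $2797.27 × 0.04 = $111.89
Paid family leave insurance: $2797.27 × 0.002 = $5.59
Union dues: $260.52
Total deductions = $109.09 + $226.34 + $111.89 + $5.59 + $260.52 = $713.43
Net pay = $2797.27 − $713.43 = $2083.84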